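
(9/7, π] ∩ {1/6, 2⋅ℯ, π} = {π}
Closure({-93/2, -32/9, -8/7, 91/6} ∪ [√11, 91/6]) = {-93/2, -32/9, -8/7} ∪ [√11, 91/6]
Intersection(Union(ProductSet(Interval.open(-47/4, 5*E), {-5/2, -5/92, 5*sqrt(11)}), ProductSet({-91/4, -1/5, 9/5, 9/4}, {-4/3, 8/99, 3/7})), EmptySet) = EmptySet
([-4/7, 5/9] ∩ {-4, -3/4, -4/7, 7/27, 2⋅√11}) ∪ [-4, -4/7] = [-4, -4/7] ∪ {7/27}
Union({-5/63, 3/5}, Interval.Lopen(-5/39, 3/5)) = Interval.Lopen(-5/39, 3/5)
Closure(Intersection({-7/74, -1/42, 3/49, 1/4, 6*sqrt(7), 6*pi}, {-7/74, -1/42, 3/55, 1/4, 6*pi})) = {-7/74, -1/42, 1/4, 6*pi}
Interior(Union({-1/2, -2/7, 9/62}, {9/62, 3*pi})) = EmptySet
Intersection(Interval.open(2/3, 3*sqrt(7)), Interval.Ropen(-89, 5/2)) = Interval.open(2/3, 5/2)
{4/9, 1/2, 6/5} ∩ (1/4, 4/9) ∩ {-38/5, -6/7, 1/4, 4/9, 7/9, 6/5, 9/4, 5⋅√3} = ∅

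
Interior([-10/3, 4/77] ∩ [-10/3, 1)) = (-10/3, 4/77)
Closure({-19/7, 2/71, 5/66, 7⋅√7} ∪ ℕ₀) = {-19/7, 2/71, 5/66, 7⋅√7} ∪ ℕ₀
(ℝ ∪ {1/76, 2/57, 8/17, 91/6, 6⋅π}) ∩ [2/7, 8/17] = [2/7, 8/17]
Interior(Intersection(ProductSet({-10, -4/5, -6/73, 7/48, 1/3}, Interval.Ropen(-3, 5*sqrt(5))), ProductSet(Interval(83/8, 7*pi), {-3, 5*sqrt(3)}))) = EmptySet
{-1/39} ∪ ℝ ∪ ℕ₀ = ℝ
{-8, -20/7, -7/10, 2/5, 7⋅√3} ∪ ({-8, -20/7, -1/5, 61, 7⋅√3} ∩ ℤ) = {-8, -20/7, -7/10, 2/5, 61, 7⋅√3}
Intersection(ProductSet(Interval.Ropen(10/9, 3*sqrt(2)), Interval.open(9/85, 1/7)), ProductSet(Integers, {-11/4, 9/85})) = EmptySet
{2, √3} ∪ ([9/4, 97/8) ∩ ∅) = {2, √3}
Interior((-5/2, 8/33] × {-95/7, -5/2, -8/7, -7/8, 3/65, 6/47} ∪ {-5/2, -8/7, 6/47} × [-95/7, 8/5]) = ∅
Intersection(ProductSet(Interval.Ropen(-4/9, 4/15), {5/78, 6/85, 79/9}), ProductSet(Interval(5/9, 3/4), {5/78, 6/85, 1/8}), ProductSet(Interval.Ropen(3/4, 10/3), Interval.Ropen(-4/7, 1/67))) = EmptySet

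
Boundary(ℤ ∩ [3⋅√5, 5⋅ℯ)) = {7, 8, …, 13}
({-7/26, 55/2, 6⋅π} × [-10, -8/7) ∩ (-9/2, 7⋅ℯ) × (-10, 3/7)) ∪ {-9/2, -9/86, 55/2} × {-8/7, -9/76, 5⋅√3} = ({-7/26, 6⋅π} × (-10, -8/7)) ∪ ({-9/2, -9/86, 55/2} × {-8/7, -9/76, 5⋅√3})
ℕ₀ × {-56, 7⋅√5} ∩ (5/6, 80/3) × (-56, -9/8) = ∅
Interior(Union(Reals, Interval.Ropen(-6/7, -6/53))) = Interval(-oo, oo)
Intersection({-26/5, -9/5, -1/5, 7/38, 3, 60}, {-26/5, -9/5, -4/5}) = {-26/5, -9/5}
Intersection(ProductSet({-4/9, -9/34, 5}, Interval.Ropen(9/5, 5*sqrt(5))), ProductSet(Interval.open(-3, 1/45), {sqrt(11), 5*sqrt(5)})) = ProductSet({-4/9, -9/34}, {sqrt(11)})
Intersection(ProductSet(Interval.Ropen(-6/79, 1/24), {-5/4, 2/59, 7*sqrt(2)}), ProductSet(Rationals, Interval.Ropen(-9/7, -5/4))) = EmptySet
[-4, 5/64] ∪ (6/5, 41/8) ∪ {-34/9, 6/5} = [-4, 5/64] ∪ [6/5, 41/8)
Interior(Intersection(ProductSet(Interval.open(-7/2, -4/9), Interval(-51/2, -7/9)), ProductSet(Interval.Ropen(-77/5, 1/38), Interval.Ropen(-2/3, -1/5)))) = EmptySet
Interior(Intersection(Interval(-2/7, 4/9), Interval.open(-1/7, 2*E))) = Interval.open(-1/7, 4/9)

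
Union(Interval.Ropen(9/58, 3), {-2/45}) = Union({-2/45}, Interval.Ropen(9/58, 3))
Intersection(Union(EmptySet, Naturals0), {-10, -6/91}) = EmptySet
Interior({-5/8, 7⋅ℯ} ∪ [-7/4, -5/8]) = (-7/4, -5/8)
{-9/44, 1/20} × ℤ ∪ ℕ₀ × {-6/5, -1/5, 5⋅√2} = ({-9/44, 1/20} × ℤ) ∪ (ℕ₀ × {-6/5, -1/5, 5⋅√2})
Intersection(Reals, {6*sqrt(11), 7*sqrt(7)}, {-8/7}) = EmptySet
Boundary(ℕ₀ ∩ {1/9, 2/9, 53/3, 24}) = {24}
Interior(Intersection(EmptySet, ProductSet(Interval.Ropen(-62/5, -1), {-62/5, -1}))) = EmptySet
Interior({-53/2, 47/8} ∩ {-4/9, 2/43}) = ∅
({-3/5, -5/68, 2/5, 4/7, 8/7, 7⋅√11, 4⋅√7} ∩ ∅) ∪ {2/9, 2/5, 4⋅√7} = {2/9, 2/5, 4⋅√7}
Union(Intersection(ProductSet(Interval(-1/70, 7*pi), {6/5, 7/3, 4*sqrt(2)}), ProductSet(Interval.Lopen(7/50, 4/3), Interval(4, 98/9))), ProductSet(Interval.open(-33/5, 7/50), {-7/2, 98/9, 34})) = Union(ProductSet(Interval.open(-33/5, 7/50), {-7/2, 98/9, 34}), ProductSet(Interval.Lopen(7/50, 4/3), {4*sqrt(2)}))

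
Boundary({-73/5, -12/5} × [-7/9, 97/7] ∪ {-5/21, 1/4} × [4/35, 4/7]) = ({-73/5, -12/5} × [-7/9, 97/7]) ∪ ({-5/21, 1/4} × [4/35, 4/7])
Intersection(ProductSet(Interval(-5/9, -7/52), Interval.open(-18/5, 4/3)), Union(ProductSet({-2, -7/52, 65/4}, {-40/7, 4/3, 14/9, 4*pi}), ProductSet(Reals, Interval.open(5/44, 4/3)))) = ProductSet(Interval(-5/9, -7/52), Interval.open(5/44, 4/3))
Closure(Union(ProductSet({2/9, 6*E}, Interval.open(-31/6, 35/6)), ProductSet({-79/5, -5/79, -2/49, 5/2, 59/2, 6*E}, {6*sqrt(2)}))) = Union(ProductSet({2/9, 6*E}, Interval(-31/6, 35/6)), ProductSet({-79/5, -5/79, -2/49, 5/2, 59/2, 6*E}, {6*sqrt(2)}))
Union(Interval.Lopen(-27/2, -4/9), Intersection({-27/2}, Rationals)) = Interval(-27/2, -4/9)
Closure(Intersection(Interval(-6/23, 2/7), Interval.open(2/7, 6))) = EmptySet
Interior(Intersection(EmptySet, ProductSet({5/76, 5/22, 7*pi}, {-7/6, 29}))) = EmptySet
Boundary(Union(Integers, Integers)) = Integers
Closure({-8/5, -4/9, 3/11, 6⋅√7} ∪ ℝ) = ℝ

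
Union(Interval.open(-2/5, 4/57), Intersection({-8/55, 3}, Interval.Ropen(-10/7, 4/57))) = Interval.open(-2/5, 4/57)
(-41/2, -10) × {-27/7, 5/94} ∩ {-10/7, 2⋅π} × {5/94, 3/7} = ∅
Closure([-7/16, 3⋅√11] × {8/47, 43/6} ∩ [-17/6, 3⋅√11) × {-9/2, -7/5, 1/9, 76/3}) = ∅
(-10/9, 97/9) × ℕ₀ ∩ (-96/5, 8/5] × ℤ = (-10/9, 8/5] × ℕ₀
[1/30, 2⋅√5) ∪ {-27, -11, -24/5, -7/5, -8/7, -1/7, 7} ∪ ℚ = ℚ ∪ [1/30, 2⋅√5)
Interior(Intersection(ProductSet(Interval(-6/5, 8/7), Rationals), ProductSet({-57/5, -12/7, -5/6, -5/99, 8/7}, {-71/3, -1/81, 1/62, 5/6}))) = EmptySet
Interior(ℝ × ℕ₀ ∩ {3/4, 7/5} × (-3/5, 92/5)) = ∅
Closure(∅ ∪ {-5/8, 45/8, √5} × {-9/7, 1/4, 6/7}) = {-5/8, 45/8, √5} × {-9/7, 1/4, 6/7}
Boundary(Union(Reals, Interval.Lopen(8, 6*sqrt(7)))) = EmptySet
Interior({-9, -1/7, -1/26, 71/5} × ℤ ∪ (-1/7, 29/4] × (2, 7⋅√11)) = (((-1/7, -1/26) ∪ (-1/26, 29/4)) × ((2, 7⋅√11) ∪ ((2, 7⋅√11) \ ℤ))) ∪ ((-1/7, 29/4) × (((2, 7⋅√11) \ ℤ) ∪ ((2, 7⋅√11) \ ℤ \ (2, 7⋅√11)))) ∪ ({-1/26} × (({3, 4, …, 23} \ ℤ \ (2, 7⋅√11)) ∪ (ℤ \ ({7⋅√11} ∪ (ℤ \ (2, 7⋅√11)))) ∪ (ℤ \ ([2, 7⋅√11] ∪ (ℤ \ (2, 7⋅√11))))))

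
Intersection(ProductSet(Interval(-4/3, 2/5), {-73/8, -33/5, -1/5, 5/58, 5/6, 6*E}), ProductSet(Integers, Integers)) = EmptySet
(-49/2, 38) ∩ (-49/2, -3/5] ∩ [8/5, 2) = ∅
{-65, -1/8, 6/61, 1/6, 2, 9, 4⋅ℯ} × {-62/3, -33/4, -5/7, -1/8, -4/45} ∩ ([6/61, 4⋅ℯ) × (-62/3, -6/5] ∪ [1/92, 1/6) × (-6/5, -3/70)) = ({6/61} × {-5/7, -1/8, -4/45}) ∪ ({6/61, 1/6, 2, 9} × {-33/4})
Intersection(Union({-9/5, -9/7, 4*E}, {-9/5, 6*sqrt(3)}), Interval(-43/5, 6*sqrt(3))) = {-9/5, -9/7, 6*sqrt(3)}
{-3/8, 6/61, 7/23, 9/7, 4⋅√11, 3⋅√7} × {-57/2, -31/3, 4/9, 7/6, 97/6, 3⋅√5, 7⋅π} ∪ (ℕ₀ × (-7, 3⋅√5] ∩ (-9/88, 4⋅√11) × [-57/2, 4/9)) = ({0, 1, …, 13} × (-7, 4/9)) ∪ ({-3/8, 6/61, 7/23, 9/7, 4⋅√11, 3⋅√7} × {-57/2, -31/3, 4/9, 7/6, 97/6, 3⋅√5, 7⋅π})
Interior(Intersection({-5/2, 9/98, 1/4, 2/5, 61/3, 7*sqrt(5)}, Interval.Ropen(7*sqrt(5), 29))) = EmptySet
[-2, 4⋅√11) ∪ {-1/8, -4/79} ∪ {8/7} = [-2, 4⋅√11)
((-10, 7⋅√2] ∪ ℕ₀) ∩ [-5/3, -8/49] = [-5/3, -8/49]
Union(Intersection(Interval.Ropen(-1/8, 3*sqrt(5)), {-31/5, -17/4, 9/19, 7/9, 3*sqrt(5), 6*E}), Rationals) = Rationals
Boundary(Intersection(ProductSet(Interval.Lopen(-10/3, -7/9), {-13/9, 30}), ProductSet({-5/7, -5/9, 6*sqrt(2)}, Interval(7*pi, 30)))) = EmptySet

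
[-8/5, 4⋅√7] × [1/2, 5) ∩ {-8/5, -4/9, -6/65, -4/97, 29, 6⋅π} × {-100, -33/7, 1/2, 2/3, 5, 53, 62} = {-8/5, -4/9, -6/65, -4/97} × {1/2, 2/3}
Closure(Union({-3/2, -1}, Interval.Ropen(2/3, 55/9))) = Union({-3/2, -1}, Interval(2/3, 55/9))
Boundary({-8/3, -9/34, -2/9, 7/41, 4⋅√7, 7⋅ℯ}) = {-8/3, -9/34, -2/9, 7/41, 4⋅√7, 7⋅ℯ}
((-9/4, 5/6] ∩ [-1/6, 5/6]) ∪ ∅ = [-1/6, 5/6]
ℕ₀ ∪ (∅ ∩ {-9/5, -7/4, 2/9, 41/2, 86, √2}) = ℕ₀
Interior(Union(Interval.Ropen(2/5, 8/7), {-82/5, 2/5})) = Interval.open(2/5, 8/7)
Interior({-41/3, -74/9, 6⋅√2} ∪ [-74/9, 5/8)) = (-74/9, 5/8)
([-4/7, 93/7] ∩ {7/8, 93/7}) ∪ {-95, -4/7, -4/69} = {-95, -4/7, -4/69, 7/8, 93/7}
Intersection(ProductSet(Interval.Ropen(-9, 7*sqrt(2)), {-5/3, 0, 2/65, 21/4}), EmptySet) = EmptySet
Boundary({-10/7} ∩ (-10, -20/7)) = ∅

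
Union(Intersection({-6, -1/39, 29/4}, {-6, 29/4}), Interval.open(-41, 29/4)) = Interval.Lopen(-41, 29/4)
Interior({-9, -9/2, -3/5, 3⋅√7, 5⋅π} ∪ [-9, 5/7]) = (-9, 5/7)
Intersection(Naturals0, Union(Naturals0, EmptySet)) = Naturals0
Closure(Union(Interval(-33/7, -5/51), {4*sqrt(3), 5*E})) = Union({4*sqrt(3), 5*E}, Interval(-33/7, -5/51))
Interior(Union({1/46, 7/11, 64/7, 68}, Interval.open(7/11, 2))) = Interval.open(7/11, 2)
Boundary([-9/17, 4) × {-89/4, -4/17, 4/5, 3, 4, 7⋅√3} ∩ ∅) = ∅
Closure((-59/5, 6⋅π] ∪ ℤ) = ℤ ∪ [-59/5, 6⋅π]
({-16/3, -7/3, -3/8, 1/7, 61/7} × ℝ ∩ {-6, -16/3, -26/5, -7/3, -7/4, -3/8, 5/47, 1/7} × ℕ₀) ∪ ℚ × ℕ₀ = ℚ × ℕ₀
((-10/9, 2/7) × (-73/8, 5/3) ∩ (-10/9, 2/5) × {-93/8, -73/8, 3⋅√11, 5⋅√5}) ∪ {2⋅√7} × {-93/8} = {2⋅√7} × {-93/8}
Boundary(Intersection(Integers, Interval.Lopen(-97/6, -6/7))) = Range(-16, 0, 1)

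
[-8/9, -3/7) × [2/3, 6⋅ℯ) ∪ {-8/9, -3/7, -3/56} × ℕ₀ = ({-8/9, -3/7, -3/56} × ℕ₀) ∪ ([-8/9, -3/7) × [2/3, 6⋅ℯ))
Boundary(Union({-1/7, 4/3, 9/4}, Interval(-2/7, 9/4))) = {-2/7, 9/4}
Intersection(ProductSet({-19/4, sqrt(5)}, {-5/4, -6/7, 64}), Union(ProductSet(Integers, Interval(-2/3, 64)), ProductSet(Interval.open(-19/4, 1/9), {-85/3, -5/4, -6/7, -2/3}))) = EmptySet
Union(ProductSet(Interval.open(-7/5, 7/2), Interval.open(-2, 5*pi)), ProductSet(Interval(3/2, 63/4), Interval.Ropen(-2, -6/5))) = Union(ProductSet(Interval.open(-7/5, 7/2), Interval.open(-2, 5*pi)), ProductSet(Interval(3/2, 63/4), Interval.Ropen(-2, -6/5)))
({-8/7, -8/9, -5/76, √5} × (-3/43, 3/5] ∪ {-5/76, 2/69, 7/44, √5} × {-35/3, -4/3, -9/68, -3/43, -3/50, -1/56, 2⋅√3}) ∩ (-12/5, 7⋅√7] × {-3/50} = {-8/7, -8/9, -5/76, 2/69, 7/44, √5} × {-3/50}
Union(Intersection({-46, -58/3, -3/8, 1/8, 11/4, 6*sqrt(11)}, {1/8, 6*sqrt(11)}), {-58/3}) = {-58/3, 1/8, 6*sqrt(11)}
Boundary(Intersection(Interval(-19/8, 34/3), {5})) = {5}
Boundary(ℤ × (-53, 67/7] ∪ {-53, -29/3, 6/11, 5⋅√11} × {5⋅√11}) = (ℤ × [-53, 67/7]) ∪ ({-53, -29/3, 6/11, 5⋅√11} × {5⋅√11})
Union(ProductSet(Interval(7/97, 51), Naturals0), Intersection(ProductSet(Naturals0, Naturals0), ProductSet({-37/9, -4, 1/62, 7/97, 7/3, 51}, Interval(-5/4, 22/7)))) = ProductSet(Interval(7/97, 51), Naturals0)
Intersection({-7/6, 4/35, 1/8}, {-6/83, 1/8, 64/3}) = {1/8}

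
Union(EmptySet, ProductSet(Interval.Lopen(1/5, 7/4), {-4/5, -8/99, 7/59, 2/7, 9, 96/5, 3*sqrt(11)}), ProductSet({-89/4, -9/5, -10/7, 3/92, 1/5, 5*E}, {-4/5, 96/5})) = Union(ProductSet({-89/4, -9/5, -10/7, 3/92, 1/5, 5*E}, {-4/5, 96/5}), ProductSet(Interval.Lopen(1/5, 7/4), {-4/5, -8/99, 7/59, 2/7, 9, 96/5, 3*sqrt(11)}))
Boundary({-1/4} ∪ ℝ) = ∅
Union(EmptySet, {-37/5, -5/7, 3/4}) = {-37/5, -5/7, 3/4}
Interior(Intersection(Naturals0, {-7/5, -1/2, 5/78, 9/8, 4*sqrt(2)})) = EmptySet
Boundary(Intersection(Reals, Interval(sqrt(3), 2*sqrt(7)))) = {sqrt(3), 2*sqrt(7)}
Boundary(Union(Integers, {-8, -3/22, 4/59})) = Union({-3/22, 4/59}, Integers)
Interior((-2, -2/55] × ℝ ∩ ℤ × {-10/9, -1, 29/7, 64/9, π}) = ∅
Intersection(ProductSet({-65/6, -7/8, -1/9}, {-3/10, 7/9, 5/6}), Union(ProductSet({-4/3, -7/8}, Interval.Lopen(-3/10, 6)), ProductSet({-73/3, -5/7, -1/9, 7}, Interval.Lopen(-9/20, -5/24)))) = Union(ProductSet({-7/8}, {7/9, 5/6}), ProductSet({-1/9}, {-3/10}))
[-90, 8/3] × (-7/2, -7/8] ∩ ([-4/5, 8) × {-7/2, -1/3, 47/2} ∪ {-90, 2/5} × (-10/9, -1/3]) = {-90, 2/5} × (-10/9, -7/8]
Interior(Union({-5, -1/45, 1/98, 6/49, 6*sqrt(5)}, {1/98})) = EmptySet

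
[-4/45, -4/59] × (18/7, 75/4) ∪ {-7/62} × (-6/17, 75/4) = ({-7/62} × (-6/17, 75/4)) ∪ ([-4/45, -4/59] × (18/7, 75/4))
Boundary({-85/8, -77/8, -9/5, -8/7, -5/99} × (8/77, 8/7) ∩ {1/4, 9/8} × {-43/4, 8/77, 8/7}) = ∅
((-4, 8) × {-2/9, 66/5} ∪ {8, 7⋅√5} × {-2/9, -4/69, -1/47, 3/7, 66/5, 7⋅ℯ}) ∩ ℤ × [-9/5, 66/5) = ({-3, -2, …, 7} × {-2/9}) ∪ ({8} × {-2/9, -4/69, -1/47, 3/7})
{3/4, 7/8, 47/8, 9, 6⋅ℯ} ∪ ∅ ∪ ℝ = ℝ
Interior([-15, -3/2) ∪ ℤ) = (ℤ \ ({-3/2} ∪ (ℤ \ (-15, -3/2)))) ∪ ({-15, -14, …, -2} \ ℤ \ (-15, -3/2)) ∪ ([-15, -3/2) \ ℤ \ (-15, -3/2)) ∪ ({-15, -14, …, -2} \ ({-3/2} ∪ (ℤ \ (-15, -3/2))))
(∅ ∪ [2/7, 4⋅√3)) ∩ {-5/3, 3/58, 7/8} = {7/8}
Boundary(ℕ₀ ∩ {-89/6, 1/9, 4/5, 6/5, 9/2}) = ∅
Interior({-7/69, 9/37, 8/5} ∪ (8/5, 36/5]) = (8/5, 36/5)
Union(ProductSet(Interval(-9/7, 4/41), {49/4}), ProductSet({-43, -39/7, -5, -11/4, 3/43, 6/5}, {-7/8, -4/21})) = Union(ProductSet({-43, -39/7, -5, -11/4, 3/43, 6/5}, {-7/8, -4/21}), ProductSet(Interval(-9/7, 4/41), {49/4}))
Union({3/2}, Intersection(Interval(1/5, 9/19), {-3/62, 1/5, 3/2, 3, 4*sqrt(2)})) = {1/5, 3/2}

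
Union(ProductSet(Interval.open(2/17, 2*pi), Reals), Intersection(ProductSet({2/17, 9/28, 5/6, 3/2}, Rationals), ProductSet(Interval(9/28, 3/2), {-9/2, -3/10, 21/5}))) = ProductSet(Interval.open(2/17, 2*pi), Reals)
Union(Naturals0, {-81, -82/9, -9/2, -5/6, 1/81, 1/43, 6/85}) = Union({-81, -82/9, -9/2, -5/6, 1/81, 1/43, 6/85}, Naturals0)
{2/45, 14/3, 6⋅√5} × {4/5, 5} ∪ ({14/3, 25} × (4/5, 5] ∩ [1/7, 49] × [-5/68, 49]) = ({14/3, 25} × (4/5, 5]) ∪ ({2/45, 14/3, 6⋅√5} × {4/5, 5})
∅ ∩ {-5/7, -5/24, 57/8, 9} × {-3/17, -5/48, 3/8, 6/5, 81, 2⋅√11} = ∅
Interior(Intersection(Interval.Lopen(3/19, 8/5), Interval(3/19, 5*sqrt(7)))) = Interval.open(3/19, 8/5)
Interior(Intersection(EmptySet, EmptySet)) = EmptySet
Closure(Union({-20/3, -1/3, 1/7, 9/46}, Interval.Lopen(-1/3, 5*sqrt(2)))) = Union({-20/3}, Interval(-1/3, 5*sqrt(2)))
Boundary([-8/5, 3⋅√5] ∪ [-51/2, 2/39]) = {-51/2, 3⋅√5}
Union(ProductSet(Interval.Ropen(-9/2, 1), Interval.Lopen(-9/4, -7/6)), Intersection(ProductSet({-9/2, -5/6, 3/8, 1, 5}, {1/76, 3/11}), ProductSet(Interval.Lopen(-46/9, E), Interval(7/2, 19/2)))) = ProductSet(Interval.Ropen(-9/2, 1), Interval.Lopen(-9/4, -7/6))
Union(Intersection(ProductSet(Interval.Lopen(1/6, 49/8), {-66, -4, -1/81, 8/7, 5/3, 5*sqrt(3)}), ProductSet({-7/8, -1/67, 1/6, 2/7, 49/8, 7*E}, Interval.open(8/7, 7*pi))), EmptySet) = ProductSet({2/7, 49/8}, {5/3, 5*sqrt(3)})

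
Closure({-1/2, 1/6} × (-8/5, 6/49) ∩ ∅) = ∅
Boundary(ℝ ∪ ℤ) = ∅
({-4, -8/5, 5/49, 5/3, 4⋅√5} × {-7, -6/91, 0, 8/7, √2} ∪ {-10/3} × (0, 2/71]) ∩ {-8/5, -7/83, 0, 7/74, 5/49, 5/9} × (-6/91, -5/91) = ∅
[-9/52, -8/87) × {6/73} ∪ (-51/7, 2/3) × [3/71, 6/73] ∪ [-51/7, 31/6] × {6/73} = ([-51/7, 31/6] × {6/73}) ∪ ((-51/7, 2/3) × [3/71, 6/73])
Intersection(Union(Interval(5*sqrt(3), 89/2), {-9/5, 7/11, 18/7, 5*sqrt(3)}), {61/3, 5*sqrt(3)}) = {61/3, 5*sqrt(3)}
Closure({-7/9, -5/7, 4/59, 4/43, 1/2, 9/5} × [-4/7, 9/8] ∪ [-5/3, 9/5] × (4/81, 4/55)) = ([-5/3, 9/5] × [4/81, 4/55]) ∪ ({-7/9, -5/7, 4/59, 4/43, 1/2, 9/5} × [-4/7, 9/8])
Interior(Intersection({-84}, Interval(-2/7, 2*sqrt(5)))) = EmptySet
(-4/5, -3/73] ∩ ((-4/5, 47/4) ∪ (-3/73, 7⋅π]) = (-4/5, -3/73]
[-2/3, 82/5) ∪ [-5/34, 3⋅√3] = [-2/3, 82/5)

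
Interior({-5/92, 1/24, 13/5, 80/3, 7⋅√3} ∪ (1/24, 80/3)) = (1/24, 80/3)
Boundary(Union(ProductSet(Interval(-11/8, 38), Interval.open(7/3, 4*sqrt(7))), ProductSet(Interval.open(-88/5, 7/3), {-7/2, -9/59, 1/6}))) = Union(ProductSet({-11/8, 38}, Interval(7/3, 4*sqrt(7))), ProductSet(Interval(-88/5, 7/3), {-7/2, -9/59, 1/6}), ProductSet(Interval(-11/8, 38), {7/3, 4*sqrt(7)}))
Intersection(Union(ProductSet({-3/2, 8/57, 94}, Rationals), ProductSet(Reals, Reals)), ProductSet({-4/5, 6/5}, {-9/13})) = ProductSet({-4/5, 6/5}, {-9/13})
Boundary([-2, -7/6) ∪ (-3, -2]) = {-3, -7/6}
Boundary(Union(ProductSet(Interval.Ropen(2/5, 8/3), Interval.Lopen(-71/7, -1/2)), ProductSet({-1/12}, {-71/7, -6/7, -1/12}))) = Union(ProductSet({-1/12}, {-71/7, -6/7, -1/12}), ProductSet({2/5, 8/3}, Interval(-71/7, -1/2)), ProductSet(Interval(2/5, 8/3), {-71/7, -1/2}))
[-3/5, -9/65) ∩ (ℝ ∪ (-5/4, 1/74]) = [-3/5, -9/65)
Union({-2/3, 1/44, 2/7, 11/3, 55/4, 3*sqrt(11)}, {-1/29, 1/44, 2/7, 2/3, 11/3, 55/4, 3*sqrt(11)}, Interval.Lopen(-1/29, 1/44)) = Union({-2/3, 2/7, 2/3, 11/3, 55/4, 3*sqrt(11)}, Interval(-1/29, 1/44))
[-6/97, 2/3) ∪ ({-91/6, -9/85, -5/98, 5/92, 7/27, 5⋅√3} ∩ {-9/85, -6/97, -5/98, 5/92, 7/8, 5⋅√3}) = {-9/85, 5⋅√3} ∪ [-6/97, 2/3)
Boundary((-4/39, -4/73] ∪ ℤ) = {-4/39, -4/73} ∪ (ℤ \ (-4/39, -4/73))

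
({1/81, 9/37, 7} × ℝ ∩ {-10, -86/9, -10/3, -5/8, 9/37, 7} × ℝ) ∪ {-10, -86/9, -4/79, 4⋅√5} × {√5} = ({9/37, 7} × ℝ) ∪ ({-10, -86/9, -4/79, 4⋅√5} × {√5})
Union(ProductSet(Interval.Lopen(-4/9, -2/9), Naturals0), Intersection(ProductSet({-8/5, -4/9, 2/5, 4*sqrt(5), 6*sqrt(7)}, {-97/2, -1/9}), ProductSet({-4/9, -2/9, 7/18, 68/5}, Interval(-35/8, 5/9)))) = Union(ProductSet({-4/9}, {-1/9}), ProductSet(Interval.Lopen(-4/9, -2/9), Naturals0))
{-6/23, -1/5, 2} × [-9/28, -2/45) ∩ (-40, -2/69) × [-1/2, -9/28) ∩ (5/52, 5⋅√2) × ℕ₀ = ∅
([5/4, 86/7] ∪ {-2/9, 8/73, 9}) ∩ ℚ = {-2/9, 8/73} ∪ (ℚ ∩ [5/4, 86/7])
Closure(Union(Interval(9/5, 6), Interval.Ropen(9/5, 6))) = Interval(9/5, 6)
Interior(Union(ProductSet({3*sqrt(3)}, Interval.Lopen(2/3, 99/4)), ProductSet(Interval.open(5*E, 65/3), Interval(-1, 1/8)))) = ProductSet(Interval.open(5*E, 65/3), Interval.open(-1, 1/8))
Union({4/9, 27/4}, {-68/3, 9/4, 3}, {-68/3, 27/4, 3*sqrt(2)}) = {-68/3, 4/9, 9/4, 3, 27/4, 3*sqrt(2)}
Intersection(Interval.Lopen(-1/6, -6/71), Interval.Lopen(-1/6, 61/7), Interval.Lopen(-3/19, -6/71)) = Interval.Lopen(-3/19, -6/71)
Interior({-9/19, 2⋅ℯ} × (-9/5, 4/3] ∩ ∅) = ∅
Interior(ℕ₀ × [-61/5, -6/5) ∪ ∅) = ∅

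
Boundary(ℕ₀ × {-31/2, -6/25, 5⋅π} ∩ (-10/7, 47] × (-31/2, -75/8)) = ∅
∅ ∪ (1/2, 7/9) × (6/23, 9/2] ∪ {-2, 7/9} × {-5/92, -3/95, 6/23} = ({-2, 7/9} × {-5/92, -3/95, 6/23}) ∪ ((1/2, 7/9) × (6/23, 9/2])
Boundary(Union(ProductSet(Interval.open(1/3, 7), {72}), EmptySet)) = ProductSet(Interval(1/3, 7), {72})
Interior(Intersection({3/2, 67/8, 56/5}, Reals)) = EmptySet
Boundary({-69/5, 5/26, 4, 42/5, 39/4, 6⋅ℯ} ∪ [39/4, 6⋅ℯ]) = {-69/5, 5/26, 4, 42/5, 39/4, 6⋅ℯ}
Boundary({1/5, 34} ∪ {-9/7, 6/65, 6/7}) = {-9/7, 6/65, 1/5, 6/7, 34}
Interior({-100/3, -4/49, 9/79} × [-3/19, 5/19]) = ∅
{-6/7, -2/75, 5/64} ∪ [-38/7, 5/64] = [-38/7, 5/64]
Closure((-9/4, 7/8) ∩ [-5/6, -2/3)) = [-5/6, -2/3]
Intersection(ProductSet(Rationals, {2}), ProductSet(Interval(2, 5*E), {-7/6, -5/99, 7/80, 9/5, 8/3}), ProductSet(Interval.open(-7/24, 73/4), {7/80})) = EmptySet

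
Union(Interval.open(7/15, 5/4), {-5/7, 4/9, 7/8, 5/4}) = Union({-5/7, 4/9}, Interval.Lopen(7/15, 5/4))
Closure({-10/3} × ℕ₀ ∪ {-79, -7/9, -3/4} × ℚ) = ({-10/3} × ℕ₀) ∪ ({-79, -7/9, -3/4} × ℝ)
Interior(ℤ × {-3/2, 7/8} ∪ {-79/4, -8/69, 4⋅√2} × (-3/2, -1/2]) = ∅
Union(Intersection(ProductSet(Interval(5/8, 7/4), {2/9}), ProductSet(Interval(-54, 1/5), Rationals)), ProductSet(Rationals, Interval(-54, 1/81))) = ProductSet(Rationals, Interval(-54, 1/81))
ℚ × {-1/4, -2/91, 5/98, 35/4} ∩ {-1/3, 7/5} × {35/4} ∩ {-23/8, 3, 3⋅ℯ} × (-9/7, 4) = ∅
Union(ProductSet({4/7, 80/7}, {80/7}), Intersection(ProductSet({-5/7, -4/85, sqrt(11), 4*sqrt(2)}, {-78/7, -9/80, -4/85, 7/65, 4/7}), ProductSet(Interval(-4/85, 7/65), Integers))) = ProductSet({4/7, 80/7}, {80/7})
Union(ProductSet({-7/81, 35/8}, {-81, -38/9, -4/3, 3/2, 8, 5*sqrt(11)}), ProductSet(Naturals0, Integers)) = Union(ProductSet({-7/81, 35/8}, {-81, -38/9, -4/3, 3/2, 8, 5*sqrt(11)}), ProductSet(Naturals0, Integers))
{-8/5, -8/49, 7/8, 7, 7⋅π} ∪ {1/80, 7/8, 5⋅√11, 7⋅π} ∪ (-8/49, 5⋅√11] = {-8/5, 7⋅π} ∪ [-8/49, 5⋅√11]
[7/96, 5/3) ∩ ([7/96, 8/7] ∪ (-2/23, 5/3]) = [7/96, 5/3)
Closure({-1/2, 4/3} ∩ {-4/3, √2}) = ∅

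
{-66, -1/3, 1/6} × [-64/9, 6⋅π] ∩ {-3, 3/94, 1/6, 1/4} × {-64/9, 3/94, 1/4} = {1/6} × {-64/9, 3/94, 1/4}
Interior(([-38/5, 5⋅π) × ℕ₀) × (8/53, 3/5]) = ∅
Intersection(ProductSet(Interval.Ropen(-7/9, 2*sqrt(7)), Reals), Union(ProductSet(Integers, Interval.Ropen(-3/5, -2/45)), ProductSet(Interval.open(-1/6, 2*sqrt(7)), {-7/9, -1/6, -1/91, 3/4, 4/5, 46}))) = Union(ProductSet(Interval.open(-1/6, 2*sqrt(7)), {-7/9, -1/6, -1/91, 3/4, 4/5, 46}), ProductSet(Range(0, 6, 1), Interval.Ropen(-3/5, -2/45)))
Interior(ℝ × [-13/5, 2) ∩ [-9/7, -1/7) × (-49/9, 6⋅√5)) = (-9/7, -1/7) × (-13/5, 2)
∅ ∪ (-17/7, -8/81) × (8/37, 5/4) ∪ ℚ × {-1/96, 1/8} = (ℚ × {-1/96, 1/8}) ∪ ((-17/7, -8/81) × (8/37, 5/4))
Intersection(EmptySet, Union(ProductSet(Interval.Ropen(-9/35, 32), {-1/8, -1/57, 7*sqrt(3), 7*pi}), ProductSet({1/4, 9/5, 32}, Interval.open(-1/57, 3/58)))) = EmptySet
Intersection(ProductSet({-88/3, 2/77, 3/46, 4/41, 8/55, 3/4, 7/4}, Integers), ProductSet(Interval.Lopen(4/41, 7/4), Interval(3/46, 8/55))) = EmptySet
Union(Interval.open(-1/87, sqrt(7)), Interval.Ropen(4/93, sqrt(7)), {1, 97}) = Union({97}, Interval.open(-1/87, sqrt(7)))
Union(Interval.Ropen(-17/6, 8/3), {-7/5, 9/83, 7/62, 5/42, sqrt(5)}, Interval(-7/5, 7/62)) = Interval.Ropen(-17/6, 8/3)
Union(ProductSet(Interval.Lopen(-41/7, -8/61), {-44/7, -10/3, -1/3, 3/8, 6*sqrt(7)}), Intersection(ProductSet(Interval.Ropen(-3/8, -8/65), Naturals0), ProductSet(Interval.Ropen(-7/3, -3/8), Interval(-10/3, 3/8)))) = ProductSet(Interval.Lopen(-41/7, -8/61), {-44/7, -10/3, -1/3, 3/8, 6*sqrt(7)})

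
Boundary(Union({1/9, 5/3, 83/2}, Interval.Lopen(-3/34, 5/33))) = {-3/34, 5/33, 5/3, 83/2}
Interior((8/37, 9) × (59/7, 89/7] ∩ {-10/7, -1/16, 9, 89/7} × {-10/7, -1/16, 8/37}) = ∅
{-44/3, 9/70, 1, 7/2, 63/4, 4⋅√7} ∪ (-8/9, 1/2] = {-44/3, 1, 7/2, 63/4, 4⋅√7} ∪ (-8/9, 1/2]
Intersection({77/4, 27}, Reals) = {77/4, 27}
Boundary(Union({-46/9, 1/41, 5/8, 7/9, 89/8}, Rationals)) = Reals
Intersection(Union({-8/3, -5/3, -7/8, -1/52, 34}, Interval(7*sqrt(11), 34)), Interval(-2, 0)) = {-5/3, -7/8, -1/52}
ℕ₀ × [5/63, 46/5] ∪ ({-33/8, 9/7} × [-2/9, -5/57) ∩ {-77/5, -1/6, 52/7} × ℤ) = ℕ₀ × [5/63, 46/5]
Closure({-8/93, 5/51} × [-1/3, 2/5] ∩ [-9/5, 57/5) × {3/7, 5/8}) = ∅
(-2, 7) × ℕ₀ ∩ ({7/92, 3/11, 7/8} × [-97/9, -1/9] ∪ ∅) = ∅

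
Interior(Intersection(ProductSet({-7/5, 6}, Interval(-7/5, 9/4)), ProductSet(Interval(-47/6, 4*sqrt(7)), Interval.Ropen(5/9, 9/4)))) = EmptySet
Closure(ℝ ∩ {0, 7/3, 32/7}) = {0, 7/3, 32/7}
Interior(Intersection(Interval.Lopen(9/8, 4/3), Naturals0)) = EmptySet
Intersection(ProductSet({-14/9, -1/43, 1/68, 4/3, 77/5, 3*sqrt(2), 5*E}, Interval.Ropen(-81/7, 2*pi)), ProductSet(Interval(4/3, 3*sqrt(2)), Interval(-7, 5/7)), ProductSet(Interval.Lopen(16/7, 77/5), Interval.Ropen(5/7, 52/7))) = ProductSet({3*sqrt(2)}, {5/7})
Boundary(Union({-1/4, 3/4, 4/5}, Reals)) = EmptySet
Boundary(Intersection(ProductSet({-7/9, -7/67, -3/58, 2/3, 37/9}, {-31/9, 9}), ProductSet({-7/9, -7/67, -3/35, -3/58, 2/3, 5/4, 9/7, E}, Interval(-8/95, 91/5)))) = ProductSet({-7/9, -7/67, -3/58, 2/3}, {9})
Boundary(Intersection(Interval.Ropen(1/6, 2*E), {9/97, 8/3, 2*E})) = {8/3}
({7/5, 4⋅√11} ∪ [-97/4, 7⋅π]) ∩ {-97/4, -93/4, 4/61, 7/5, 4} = {-97/4, -93/4, 4/61, 7/5, 4}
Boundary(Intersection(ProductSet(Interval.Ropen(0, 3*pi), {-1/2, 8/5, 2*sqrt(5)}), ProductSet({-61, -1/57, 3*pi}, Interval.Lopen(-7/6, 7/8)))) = EmptySet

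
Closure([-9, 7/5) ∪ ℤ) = ℤ ∪ [-9, 7/5]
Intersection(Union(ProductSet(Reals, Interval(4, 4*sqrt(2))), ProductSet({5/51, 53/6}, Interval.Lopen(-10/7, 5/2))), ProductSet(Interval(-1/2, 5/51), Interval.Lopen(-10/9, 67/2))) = Union(ProductSet({5/51}, Interval.Lopen(-10/9, 5/2)), ProductSet(Interval(-1/2, 5/51), Interval(4, 4*sqrt(2))))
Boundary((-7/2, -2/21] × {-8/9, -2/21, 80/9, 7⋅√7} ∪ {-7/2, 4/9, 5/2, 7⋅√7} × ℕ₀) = ({-7/2, 4/9, 5/2, 7⋅√7} × ℕ₀) ∪ ([-7/2, -2/21] × {-8/9, -2/21, 80/9, 7⋅√7})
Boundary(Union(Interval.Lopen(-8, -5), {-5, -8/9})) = {-8, -5, -8/9}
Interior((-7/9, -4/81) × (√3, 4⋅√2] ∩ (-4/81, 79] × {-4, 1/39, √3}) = ∅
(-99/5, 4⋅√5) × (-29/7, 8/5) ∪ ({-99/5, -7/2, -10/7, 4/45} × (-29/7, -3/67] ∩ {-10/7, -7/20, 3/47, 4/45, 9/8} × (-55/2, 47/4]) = (-99/5, 4⋅√5) × (-29/7, 8/5)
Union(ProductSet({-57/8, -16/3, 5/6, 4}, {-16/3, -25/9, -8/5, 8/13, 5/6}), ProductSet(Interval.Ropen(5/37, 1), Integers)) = Union(ProductSet({-57/8, -16/3, 5/6, 4}, {-16/3, -25/9, -8/5, 8/13, 5/6}), ProductSet(Interval.Ropen(5/37, 1), Integers))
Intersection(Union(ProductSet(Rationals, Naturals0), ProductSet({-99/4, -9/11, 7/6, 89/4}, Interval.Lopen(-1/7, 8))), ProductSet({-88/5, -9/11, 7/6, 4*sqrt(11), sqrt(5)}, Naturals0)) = ProductSet({-88/5, -9/11, 7/6}, Naturals0)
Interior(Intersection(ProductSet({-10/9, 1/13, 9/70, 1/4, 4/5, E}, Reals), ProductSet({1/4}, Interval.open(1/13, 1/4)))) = EmptySet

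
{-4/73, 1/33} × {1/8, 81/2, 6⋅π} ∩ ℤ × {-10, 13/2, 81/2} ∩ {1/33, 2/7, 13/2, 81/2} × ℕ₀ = ∅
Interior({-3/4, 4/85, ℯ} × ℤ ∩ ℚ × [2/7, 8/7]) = ∅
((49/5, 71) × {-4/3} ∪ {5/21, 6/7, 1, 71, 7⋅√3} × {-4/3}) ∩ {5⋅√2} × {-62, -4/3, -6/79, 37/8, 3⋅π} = ∅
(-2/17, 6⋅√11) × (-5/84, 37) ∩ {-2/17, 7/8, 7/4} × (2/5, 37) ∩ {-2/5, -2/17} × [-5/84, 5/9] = ∅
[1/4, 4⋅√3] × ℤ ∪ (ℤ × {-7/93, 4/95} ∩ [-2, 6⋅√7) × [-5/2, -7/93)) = [1/4, 4⋅√3] × ℤ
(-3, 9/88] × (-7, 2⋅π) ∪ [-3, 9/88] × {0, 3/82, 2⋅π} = ([-3, 9/88] × {0, 3/82, 2⋅π}) ∪ ((-3, 9/88] × (-7, 2⋅π))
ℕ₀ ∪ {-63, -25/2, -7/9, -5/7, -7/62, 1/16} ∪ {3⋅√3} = {-63, -25/2, -7/9, -5/7, -7/62, 1/16, 3⋅√3} ∪ ℕ₀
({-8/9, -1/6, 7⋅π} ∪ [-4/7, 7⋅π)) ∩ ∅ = ∅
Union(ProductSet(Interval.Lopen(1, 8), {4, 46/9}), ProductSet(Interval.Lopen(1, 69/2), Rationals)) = ProductSet(Interval.Lopen(1, 69/2), Rationals)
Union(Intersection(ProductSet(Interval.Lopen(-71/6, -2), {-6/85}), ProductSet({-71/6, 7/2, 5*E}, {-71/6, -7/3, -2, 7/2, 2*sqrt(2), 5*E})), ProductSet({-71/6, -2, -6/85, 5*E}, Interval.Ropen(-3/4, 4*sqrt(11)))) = ProductSet({-71/6, -2, -6/85, 5*E}, Interval.Ropen(-3/4, 4*sqrt(11)))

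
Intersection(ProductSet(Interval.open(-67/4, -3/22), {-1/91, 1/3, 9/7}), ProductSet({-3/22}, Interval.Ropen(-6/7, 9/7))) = EmptySet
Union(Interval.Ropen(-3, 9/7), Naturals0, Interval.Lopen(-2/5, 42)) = Union(Interval(-3, 42), Naturals0)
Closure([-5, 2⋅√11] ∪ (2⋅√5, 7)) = [-5, 7]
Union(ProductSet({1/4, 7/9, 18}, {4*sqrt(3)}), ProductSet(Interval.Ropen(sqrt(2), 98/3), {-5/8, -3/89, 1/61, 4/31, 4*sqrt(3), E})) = Union(ProductSet({1/4, 7/9, 18}, {4*sqrt(3)}), ProductSet(Interval.Ropen(sqrt(2), 98/3), {-5/8, -3/89, 1/61, 4/31, 4*sqrt(3), E}))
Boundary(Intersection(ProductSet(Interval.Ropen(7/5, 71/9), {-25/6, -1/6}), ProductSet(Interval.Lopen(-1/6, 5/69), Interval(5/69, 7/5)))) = EmptySet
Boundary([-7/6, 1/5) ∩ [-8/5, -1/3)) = {-7/6, -1/3}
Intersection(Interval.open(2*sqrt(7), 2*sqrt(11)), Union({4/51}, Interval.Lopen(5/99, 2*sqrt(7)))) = EmptySet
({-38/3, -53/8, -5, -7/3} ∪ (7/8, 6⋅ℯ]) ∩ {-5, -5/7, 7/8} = {-5}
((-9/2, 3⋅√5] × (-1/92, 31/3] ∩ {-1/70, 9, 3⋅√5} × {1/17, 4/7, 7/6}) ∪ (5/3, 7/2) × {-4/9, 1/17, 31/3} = ((5/3, 7/2) × {-4/9, 1/17, 31/3}) ∪ ({-1/70, 3⋅√5} × {1/17, 4/7, 7/6})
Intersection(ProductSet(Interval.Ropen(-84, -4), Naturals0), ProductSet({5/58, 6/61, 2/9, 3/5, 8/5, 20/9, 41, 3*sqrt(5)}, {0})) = EmptySet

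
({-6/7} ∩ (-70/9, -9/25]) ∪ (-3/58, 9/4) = {-6/7} ∪ (-3/58, 9/4)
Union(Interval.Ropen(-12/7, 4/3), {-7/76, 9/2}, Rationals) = Union(Interval(-12/7, 4/3), Rationals)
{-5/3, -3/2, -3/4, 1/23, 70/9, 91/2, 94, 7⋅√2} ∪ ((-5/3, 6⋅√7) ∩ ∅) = {-5/3, -3/2, -3/4, 1/23, 70/9, 91/2, 94, 7⋅√2}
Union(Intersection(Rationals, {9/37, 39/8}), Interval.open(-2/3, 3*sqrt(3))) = Interval.open(-2/3, 3*sqrt(3))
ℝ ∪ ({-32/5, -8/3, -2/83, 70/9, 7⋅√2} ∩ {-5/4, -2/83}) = ℝ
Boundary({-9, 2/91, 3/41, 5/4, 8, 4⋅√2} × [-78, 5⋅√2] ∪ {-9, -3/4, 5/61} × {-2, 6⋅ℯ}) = ({-9, -3/4, 5/61} × {-2, 6⋅ℯ}) ∪ ({-9, 2/91, 3/41, 5/4, 8, 4⋅√2} × [-78, 5⋅√2])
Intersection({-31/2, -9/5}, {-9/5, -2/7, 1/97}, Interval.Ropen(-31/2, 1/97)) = {-9/5}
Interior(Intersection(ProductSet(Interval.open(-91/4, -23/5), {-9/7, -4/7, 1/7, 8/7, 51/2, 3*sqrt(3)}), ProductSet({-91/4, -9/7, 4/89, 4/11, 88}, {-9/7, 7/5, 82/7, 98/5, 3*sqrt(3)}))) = EmptySet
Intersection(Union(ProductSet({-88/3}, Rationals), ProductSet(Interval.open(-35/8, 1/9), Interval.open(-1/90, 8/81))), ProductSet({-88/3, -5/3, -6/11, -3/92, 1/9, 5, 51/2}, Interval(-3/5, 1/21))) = Union(ProductSet({-88/3}, Intersection(Interval(-3/5, 1/21), Rationals)), ProductSet({-5/3, -6/11, -3/92}, Interval.Lopen(-1/90, 1/21)))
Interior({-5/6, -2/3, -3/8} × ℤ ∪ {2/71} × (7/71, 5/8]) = ∅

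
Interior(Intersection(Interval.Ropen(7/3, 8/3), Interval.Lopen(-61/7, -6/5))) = EmptySet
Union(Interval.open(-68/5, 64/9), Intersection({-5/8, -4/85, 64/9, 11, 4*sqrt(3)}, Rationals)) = Union({11}, Interval.Lopen(-68/5, 64/9))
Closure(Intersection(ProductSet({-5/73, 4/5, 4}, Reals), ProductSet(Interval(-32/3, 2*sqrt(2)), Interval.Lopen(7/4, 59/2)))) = ProductSet({-5/73, 4/5}, Interval(7/4, 59/2))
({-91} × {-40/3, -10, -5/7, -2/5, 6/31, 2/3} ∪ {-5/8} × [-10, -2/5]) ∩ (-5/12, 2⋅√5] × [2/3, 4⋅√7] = ∅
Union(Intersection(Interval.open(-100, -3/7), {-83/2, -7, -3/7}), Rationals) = Rationals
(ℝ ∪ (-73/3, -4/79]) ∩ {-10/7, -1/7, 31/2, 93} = {-10/7, -1/7, 31/2, 93}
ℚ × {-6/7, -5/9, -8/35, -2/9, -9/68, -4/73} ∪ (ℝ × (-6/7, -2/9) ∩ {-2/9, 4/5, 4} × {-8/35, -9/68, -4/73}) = ℚ × {-6/7, -5/9, -8/35, -2/9, -9/68, -4/73}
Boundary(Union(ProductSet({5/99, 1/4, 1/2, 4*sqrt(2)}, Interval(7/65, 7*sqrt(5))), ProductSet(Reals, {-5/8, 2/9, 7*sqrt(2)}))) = Union(ProductSet({5/99, 1/4, 1/2, 4*sqrt(2)}, Interval(7/65, 7*sqrt(5))), ProductSet(Reals, {-5/8, 2/9, 7*sqrt(2)}))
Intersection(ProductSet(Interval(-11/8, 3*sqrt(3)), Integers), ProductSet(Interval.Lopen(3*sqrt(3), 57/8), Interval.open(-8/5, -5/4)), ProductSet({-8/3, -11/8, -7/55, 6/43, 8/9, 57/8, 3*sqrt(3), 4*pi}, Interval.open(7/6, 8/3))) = EmptySet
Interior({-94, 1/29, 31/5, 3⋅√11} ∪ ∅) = ∅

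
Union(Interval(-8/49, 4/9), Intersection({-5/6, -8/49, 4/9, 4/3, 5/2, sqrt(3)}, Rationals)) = Union({-5/6, 4/3, 5/2}, Interval(-8/49, 4/9))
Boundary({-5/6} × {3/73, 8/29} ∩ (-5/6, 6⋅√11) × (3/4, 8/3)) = ∅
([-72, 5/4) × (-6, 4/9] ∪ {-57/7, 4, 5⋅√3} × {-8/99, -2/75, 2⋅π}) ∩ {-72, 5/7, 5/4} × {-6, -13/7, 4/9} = {-72, 5/7} × {-13/7, 4/9}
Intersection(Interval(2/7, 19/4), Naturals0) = Range(1, 5, 1)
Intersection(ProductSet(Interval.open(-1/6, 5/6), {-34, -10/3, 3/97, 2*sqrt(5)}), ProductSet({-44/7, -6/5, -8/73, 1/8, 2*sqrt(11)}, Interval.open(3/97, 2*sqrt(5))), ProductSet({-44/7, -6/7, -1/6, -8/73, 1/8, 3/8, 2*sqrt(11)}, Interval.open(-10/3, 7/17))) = EmptySet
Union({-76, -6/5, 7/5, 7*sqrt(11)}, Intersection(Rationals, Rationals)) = Union({7*sqrt(11)}, Rationals)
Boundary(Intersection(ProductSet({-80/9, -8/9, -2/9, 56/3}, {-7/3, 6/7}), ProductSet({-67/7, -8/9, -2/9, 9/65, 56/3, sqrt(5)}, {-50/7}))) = EmptySet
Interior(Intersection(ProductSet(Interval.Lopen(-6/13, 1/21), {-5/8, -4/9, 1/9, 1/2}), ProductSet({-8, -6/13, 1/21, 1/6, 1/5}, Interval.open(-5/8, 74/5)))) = EmptySet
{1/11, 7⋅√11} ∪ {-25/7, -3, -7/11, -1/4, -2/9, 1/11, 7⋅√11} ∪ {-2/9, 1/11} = {-25/7, -3, -7/11, -1/4, -2/9, 1/11, 7⋅√11}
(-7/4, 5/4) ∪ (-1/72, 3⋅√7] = (-7/4, 3⋅√7]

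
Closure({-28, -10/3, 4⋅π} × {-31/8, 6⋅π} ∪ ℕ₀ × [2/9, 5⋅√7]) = (ℕ₀ × [2/9, 5⋅√7]) ∪ ({-28, -10/3, 4⋅π} × {-31/8, 6⋅π})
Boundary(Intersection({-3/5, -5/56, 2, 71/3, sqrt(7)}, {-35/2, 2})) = {2}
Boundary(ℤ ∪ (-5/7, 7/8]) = {-5/7, 7/8} ∪ (ℤ \ (-5/7, 7/8))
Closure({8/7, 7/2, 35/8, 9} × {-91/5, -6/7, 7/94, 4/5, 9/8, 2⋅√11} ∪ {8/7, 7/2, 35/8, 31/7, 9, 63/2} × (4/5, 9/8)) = ({8/7, 7/2, 35/8, 31/7, 9, 63/2} × [4/5, 9/8]) ∪ ({8/7, 7/2, 35/8, 9} × {-91/5, -6/7, 7/94, 4/5, 9/8, 2⋅√11})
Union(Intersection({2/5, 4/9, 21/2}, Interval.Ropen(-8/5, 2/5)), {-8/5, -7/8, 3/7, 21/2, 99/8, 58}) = {-8/5, -7/8, 3/7, 21/2, 99/8, 58}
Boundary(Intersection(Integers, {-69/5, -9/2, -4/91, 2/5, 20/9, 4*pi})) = EmptySet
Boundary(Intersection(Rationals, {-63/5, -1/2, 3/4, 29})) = {-63/5, -1/2, 3/4, 29}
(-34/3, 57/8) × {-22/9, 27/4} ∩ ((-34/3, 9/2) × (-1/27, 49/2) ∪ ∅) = (-34/3, 9/2) × {27/4}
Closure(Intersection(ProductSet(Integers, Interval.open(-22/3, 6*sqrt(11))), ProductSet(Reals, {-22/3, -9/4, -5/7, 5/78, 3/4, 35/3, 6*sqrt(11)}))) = ProductSet(Integers, {-9/4, -5/7, 5/78, 3/4, 35/3})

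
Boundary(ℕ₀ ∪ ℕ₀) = ℕ₀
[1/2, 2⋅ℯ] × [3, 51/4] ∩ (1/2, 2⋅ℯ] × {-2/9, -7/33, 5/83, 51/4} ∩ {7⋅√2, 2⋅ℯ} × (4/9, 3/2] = ∅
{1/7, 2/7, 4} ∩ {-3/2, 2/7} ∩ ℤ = ∅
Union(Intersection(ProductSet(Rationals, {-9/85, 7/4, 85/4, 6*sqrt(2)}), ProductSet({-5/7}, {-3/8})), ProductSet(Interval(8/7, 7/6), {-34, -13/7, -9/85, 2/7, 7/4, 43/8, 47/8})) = ProductSet(Interval(8/7, 7/6), {-34, -13/7, -9/85, 2/7, 7/4, 43/8, 47/8})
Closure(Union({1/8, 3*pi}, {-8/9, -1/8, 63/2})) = {-8/9, -1/8, 1/8, 63/2, 3*pi}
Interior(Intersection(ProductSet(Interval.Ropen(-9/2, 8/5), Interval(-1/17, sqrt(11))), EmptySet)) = EmptySet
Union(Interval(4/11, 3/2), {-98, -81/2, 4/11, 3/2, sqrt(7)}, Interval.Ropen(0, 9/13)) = Union({-98, -81/2, sqrt(7)}, Interval(0, 3/2))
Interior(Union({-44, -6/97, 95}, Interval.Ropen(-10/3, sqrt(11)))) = Interval.open(-10/3, sqrt(11))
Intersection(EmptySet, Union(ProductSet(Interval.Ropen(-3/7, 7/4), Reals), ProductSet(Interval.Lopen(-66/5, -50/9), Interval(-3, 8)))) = EmptySet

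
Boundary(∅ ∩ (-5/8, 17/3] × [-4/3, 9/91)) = ∅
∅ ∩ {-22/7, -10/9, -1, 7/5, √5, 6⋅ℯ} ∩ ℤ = ∅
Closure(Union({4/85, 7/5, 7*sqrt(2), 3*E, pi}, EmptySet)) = {4/85, 7/5, 7*sqrt(2), 3*E, pi}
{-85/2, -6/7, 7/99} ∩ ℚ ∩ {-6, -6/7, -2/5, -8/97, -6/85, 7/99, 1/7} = {-6/7, 7/99}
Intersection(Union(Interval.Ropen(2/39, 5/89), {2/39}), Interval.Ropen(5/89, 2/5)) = EmptySet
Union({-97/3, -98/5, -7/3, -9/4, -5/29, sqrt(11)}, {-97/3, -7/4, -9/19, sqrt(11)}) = {-97/3, -98/5, -7/3, -9/4, -7/4, -9/19, -5/29, sqrt(11)}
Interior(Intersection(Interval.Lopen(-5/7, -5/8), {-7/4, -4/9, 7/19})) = EmptySet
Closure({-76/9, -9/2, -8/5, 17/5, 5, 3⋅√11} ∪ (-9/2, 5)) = {-76/9, 3⋅√11} ∪ [-9/2, 5]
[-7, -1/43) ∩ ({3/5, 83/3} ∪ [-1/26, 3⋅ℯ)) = [-1/26, -1/43)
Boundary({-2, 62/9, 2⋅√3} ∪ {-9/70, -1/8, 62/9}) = {-2, -9/70, -1/8, 62/9, 2⋅√3}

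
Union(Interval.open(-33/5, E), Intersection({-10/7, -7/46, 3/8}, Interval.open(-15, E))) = Interval.open(-33/5, E)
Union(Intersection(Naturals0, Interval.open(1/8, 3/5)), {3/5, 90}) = {3/5, 90}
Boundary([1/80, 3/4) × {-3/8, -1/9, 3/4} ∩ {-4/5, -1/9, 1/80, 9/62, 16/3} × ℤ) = ∅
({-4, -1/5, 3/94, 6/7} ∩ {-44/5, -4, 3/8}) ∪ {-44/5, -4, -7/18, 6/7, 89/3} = {-44/5, -4, -7/18, 6/7, 89/3}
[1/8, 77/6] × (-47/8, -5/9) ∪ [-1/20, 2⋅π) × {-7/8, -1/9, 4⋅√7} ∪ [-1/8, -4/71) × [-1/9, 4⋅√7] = ([1/8, 77/6] × (-47/8, -5/9)) ∪ ([-1/8, -4/71) × [-1/9, 4⋅√7]) ∪ ([-1/20, 2⋅π) × {-7/8, -1/9, 4⋅√7})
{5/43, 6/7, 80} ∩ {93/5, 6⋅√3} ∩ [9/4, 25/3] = ∅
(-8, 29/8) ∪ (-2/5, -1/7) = (-8, 29/8)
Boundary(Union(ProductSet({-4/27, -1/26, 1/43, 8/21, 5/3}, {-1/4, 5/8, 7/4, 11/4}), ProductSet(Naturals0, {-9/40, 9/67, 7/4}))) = Union(ProductSet({-4/27, -1/26, 1/43, 8/21, 5/3}, {-1/4, 5/8, 7/4, 11/4}), ProductSet(Naturals0, {-9/40, 9/67, 7/4}))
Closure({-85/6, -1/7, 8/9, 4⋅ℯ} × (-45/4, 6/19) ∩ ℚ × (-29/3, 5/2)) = {-85/6, -1/7, 8/9} × [-29/3, 6/19]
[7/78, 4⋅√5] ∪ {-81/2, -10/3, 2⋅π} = {-81/2, -10/3} ∪ [7/78, 4⋅√5]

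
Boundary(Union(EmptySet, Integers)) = Integers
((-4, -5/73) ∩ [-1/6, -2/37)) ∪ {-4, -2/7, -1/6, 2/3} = {-4, -2/7, 2/3} ∪ [-1/6, -5/73)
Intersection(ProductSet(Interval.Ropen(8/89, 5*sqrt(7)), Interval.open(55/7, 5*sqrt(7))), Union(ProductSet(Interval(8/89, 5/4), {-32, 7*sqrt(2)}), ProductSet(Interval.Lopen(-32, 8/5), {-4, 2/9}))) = ProductSet(Interval(8/89, 5/4), {7*sqrt(2)})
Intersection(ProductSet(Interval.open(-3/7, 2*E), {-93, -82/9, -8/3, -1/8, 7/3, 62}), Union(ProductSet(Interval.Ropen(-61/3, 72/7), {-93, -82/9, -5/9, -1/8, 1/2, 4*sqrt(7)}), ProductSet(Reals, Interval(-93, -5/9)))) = ProductSet(Interval.open(-3/7, 2*E), {-93, -82/9, -8/3, -1/8})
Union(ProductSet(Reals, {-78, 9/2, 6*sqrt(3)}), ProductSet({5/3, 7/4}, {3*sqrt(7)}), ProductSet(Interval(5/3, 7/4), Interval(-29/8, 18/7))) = Union(ProductSet({5/3, 7/4}, {3*sqrt(7)}), ProductSet(Interval(5/3, 7/4), Interval(-29/8, 18/7)), ProductSet(Reals, {-78, 9/2, 6*sqrt(3)}))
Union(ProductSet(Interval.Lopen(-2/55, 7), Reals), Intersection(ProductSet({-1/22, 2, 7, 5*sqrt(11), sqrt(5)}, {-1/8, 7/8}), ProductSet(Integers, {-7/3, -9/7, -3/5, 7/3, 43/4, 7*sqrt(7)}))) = ProductSet(Interval.Lopen(-2/55, 7), Reals)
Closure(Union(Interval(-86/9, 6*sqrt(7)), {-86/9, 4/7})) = Interval(-86/9, 6*sqrt(7))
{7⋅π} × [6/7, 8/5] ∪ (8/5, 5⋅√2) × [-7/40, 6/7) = ({7⋅π} × [6/7, 8/5]) ∪ ((8/5, 5⋅√2) × [-7/40, 6/7))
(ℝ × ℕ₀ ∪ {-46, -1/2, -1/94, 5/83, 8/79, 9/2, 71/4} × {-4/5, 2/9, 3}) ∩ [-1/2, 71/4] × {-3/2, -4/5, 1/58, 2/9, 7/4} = {-1/2, -1/94, 5/83, 8/79, 9/2, 71/4} × {-4/5, 2/9}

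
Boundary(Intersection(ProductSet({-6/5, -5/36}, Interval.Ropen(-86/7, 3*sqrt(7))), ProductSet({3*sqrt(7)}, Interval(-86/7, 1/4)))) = EmptySet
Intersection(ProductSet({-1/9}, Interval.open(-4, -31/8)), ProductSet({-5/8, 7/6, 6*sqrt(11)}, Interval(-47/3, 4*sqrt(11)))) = EmptySet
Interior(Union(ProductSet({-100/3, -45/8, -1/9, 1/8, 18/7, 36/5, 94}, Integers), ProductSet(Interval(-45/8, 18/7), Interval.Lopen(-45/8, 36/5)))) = Union(ProductSet({-1/9, 1/8}, Union(Complement(Integers, Union(Complement(Integers, Interval.open(-45/8, 36/5)), {-45/8, 36/5})), Complement(Integers, Union(Complement(Integers, Interval.open(-45/8, 36/5)), Interval(-45/8, 36/5))), Complement(Range(-5, 8, 1), Complement(Integers, Interval.open(-45/8, 36/5))))), ProductSet(Interval.open(-45/8, 18/7), Union(Complement(Interval.open(-45/8, 36/5), Complement(Integers, Interval.open(-45/8, 36/5))), Complement(Interval.open(-45/8, 36/5), Integers))), ProductSet(Union(Interval.open(-45/8, -1/9), Interval.open(-1/9, 1/8), Interval.open(1/8, 18/7)), Interval.open(-45/8, 36/5)))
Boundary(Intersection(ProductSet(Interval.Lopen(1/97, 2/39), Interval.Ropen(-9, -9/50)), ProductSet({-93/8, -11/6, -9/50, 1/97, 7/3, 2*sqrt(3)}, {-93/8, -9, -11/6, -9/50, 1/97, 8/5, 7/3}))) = EmptySet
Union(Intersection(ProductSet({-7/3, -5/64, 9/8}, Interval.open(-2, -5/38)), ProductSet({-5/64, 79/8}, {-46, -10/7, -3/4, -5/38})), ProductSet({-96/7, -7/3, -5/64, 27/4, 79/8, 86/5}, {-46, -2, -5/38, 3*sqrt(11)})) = Union(ProductSet({-5/64}, {-10/7, -3/4}), ProductSet({-96/7, -7/3, -5/64, 27/4, 79/8, 86/5}, {-46, -2, -5/38, 3*sqrt(11)}))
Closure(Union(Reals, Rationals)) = Reals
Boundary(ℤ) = ℤ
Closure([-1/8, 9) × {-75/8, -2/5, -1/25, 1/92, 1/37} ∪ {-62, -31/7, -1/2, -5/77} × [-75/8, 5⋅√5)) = ([-1/8, 9] × {-75/8, -2/5, -1/25, 1/92, 1/37}) ∪ ({-62, -31/7, -1/2, -5/77} × [-75/8, 5⋅√5])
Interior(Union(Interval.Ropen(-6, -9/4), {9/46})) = Interval.open(-6, -9/4)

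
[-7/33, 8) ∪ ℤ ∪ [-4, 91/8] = ℤ ∪ [-4, 91/8]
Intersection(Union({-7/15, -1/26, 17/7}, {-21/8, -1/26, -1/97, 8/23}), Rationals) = {-21/8, -7/15, -1/26, -1/97, 8/23, 17/7}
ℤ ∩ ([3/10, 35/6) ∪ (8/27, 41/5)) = {1, 2, …, 8}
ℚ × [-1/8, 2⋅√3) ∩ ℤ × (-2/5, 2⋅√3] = ℤ × [-1/8, 2⋅√3)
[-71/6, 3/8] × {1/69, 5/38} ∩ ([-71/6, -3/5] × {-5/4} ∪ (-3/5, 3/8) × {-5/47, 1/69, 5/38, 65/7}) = (-3/5, 3/8) × {1/69, 5/38}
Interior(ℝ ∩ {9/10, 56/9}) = ∅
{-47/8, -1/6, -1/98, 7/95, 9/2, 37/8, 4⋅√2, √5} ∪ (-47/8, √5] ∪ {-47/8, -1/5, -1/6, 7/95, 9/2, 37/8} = [-47/8, √5] ∪ {9/2, 37/8, 4⋅√2}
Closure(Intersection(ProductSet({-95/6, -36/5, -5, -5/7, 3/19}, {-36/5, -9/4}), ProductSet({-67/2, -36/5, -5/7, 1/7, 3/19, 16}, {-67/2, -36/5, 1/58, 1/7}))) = ProductSet({-36/5, -5/7, 3/19}, {-36/5})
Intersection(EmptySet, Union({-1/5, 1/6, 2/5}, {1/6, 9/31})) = EmptySet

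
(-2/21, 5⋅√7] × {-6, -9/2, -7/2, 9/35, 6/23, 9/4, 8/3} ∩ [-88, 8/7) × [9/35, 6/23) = (-2/21, 8/7) × {9/35}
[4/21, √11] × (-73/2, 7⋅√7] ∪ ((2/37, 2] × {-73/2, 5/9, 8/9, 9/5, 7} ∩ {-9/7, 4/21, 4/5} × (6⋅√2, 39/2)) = [4/21, √11] × (-73/2, 7⋅√7]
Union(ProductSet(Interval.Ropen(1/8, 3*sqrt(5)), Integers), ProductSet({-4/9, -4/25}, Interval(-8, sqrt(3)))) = Union(ProductSet({-4/9, -4/25}, Interval(-8, sqrt(3))), ProductSet(Interval.Ropen(1/8, 3*sqrt(5)), Integers))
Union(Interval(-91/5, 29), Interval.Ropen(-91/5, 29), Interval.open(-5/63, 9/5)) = Interval(-91/5, 29)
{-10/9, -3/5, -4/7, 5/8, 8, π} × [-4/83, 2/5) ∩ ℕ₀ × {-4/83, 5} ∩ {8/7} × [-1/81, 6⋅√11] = ∅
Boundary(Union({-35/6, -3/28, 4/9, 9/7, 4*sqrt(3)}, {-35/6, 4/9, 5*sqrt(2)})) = {-35/6, -3/28, 4/9, 9/7, 5*sqrt(2), 4*sqrt(3)}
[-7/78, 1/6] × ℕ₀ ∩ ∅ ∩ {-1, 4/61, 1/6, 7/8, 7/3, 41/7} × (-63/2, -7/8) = ∅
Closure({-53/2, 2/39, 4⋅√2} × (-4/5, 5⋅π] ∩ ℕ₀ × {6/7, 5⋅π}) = ∅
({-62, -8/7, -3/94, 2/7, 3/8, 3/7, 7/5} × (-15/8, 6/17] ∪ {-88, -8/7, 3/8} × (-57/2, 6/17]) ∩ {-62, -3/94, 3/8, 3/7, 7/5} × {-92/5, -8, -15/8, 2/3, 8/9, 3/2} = {3/8} × {-92/5, -8, -15/8}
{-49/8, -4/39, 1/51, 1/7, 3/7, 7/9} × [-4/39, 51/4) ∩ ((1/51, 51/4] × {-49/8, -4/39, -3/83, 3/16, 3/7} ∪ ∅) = {1/7, 3/7, 7/9} × {-4/39, -3/83, 3/16, 3/7}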